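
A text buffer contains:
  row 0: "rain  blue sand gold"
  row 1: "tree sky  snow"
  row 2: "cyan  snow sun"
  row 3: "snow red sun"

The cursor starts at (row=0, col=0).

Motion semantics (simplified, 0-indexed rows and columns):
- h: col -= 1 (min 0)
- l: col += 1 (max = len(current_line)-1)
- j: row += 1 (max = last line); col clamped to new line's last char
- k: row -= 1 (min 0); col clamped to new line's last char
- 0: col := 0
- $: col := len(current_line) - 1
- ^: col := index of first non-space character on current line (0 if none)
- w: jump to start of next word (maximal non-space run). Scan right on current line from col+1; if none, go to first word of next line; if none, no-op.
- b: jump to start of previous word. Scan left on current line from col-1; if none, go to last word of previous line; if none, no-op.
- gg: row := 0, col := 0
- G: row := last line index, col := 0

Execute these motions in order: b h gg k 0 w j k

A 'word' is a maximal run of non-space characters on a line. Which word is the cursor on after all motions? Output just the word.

After 1 (b): row=0 col=0 char='r'
After 2 (h): row=0 col=0 char='r'
After 3 (gg): row=0 col=0 char='r'
After 4 (k): row=0 col=0 char='r'
After 5 (0): row=0 col=0 char='r'
After 6 (w): row=0 col=6 char='b'
After 7 (j): row=1 col=6 char='k'
After 8 (k): row=0 col=6 char='b'

Answer: blue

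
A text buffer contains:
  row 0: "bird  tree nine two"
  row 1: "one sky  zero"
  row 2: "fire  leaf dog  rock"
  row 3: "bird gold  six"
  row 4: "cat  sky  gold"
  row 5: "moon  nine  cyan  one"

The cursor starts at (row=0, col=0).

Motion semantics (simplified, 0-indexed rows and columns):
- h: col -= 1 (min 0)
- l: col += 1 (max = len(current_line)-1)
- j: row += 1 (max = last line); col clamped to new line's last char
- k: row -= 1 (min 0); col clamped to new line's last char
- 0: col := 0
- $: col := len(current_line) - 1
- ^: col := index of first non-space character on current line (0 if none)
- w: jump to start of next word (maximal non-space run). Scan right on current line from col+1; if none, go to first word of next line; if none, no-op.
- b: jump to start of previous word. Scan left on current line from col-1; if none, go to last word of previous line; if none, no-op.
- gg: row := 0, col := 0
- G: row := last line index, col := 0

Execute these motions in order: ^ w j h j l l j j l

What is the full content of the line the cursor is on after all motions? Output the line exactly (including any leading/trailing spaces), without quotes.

Answer: cat  sky  gold

Derivation:
After 1 (^): row=0 col=0 char='b'
After 2 (w): row=0 col=6 char='t'
After 3 (j): row=1 col=6 char='y'
After 4 (h): row=1 col=5 char='k'
After 5 (j): row=2 col=5 char='_'
After 6 (l): row=2 col=6 char='l'
After 7 (l): row=2 col=7 char='e'
After 8 (j): row=3 col=7 char='l'
After 9 (j): row=4 col=7 char='y'
After 10 (l): row=4 col=8 char='_'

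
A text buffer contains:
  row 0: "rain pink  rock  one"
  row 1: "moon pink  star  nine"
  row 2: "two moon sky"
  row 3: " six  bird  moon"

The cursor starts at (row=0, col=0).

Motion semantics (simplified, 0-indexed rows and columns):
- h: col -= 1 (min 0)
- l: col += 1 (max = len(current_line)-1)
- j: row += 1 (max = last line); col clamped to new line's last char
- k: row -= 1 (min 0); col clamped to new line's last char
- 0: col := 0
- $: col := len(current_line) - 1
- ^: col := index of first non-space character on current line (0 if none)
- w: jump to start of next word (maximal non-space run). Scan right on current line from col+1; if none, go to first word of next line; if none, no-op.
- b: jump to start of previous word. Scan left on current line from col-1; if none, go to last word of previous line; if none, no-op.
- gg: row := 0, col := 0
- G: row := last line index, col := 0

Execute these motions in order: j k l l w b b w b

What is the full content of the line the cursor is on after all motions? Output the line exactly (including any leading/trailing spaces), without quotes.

Answer: rain pink  rock  one

Derivation:
After 1 (j): row=1 col=0 char='m'
After 2 (k): row=0 col=0 char='r'
After 3 (l): row=0 col=1 char='a'
After 4 (l): row=0 col=2 char='i'
After 5 (w): row=0 col=5 char='p'
After 6 (b): row=0 col=0 char='r'
After 7 (b): row=0 col=0 char='r'
After 8 (w): row=0 col=5 char='p'
After 9 (b): row=0 col=0 char='r'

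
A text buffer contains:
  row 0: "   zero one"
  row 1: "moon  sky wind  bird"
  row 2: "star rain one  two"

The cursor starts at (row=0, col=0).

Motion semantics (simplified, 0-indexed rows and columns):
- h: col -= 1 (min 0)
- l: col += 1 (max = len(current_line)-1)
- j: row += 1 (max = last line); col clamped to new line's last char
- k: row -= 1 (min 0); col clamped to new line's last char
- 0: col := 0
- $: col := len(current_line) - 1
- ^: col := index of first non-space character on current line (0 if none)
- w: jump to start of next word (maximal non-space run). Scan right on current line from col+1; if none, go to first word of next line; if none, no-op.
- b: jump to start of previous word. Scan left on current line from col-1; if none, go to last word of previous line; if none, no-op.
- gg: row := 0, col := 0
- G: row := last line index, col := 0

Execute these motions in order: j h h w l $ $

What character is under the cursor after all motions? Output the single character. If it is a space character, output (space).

Answer: d

Derivation:
After 1 (j): row=1 col=0 char='m'
After 2 (h): row=1 col=0 char='m'
After 3 (h): row=1 col=0 char='m'
After 4 (w): row=1 col=6 char='s'
After 5 (l): row=1 col=7 char='k'
After 6 ($): row=1 col=19 char='d'
After 7 ($): row=1 col=19 char='d'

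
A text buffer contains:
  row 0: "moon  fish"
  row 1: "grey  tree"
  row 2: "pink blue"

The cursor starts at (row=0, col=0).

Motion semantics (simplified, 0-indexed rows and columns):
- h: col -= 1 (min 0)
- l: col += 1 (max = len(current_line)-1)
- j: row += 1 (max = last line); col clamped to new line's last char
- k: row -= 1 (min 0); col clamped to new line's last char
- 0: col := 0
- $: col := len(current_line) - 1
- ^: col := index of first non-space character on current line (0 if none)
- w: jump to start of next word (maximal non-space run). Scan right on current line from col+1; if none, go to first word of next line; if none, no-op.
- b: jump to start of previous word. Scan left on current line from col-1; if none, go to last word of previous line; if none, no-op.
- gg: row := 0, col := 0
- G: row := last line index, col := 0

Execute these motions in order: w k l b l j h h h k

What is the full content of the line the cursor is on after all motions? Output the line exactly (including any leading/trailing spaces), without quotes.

Answer: moon  fish

Derivation:
After 1 (w): row=0 col=6 char='f'
After 2 (k): row=0 col=6 char='f'
After 3 (l): row=0 col=7 char='i'
After 4 (b): row=0 col=6 char='f'
After 5 (l): row=0 col=7 char='i'
After 6 (j): row=1 col=7 char='r'
After 7 (h): row=1 col=6 char='t'
After 8 (h): row=1 col=5 char='_'
After 9 (h): row=1 col=4 char='_'
After 10 (k): row=0 col=4 char='_'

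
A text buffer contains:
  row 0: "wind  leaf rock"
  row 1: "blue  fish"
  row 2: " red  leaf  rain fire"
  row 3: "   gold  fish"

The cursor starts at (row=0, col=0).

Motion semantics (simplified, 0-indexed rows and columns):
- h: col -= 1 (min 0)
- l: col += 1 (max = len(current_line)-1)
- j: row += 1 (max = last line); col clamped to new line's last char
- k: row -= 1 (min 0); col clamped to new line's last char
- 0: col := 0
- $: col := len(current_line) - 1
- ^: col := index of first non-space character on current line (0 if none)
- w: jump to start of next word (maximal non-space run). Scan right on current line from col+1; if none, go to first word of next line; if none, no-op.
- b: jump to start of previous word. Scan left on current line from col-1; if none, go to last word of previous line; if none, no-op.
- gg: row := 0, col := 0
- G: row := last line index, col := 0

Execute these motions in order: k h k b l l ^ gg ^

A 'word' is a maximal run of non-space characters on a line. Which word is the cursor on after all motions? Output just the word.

After 1 (k): row=0 col=0 char='w'
After 2 (h): row=0 col=0 char='w'
After 3 (k): row=0 col=0 char='w'
After 4 (b): row=0 col=0 char='w'
After 5 (l): row=0 col=1 char='i'
After 6 (l): row=0 col=2 char='n'
After 7 (^): row=0 col=0 char='w'
After 8 (gg): row=0 col=0 char='w'
After 9 (^): row=0 col=0 char='w'

Answer: wind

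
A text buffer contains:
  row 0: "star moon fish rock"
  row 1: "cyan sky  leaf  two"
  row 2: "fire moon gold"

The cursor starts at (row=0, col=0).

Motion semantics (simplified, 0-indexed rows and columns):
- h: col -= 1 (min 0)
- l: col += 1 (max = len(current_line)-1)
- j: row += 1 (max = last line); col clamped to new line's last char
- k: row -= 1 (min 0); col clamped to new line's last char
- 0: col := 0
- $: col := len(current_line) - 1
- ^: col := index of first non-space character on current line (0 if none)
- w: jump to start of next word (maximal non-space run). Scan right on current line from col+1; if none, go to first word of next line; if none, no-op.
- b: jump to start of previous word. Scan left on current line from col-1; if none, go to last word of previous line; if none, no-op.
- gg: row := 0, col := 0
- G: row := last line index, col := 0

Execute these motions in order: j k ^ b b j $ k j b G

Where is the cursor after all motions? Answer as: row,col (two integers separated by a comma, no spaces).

After 1 (j): row=1 col=0 char='c'
After 2 (k): row=0 col=0 char='s'
After 3 (^): row=0 col=0 char='s'
After 4 (b): row=0 col=0 char='s'
After 5 (b): row=0 col=0 char='s'
After 6 (j): row=1 col=0 char='c'
After 7 ($): row=1 col=18 char='o'
After 8 (k): row=0 col=18 char='k'
After 9 (j): row=1 col=18 char='o'
After 10 (b): row=1 col=16 char='t'
After 11 (G): row=2 col=0 char='f'

Answer: 2,0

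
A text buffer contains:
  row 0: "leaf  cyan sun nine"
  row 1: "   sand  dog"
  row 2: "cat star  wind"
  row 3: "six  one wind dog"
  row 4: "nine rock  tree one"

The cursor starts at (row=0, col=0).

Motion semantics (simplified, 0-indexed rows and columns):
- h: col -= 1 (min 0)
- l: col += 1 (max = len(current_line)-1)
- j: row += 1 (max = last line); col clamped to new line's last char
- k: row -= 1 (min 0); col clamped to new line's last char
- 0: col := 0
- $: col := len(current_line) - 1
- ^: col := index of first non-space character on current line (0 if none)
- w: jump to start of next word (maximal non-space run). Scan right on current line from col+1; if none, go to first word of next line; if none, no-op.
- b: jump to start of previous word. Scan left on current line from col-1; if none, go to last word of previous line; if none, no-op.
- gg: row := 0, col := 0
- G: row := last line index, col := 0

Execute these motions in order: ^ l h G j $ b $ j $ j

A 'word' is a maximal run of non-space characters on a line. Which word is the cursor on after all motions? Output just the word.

Answer: one

Derivation:
After 1 (^): row=0 col=0 char='l'
After 2 (l): row=0 col=1 char='e'
After 3 (h): row=0 col=0 char='l'
After 4 (G): row=4 col=0 char='n'
After 5 (j): row=4 col=0 char='n'
After 6 ($): row=4 col=18 char='e'
After 7 (b): row=4 col=16 char='o'
After 8 ($): row=4 col=18 char='e'
After 9 (j): row=4 col=18 char='e'
After 10 ($): row=4 col=18 char='e'
After 11 (j): row=4 col=18 char='e'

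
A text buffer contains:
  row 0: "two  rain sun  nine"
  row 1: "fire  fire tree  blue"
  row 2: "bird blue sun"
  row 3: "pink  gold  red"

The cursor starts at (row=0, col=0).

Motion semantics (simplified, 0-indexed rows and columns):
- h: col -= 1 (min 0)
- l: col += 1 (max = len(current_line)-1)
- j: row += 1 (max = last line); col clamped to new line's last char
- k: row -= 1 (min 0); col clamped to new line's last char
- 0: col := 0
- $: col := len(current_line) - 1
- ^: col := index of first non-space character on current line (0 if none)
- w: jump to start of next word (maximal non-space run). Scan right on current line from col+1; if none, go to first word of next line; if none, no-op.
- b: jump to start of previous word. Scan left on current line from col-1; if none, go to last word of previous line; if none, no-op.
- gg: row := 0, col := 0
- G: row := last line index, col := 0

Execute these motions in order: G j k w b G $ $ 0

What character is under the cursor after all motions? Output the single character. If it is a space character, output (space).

Answer: p

Derivation:
After 1 (G): row=3 col=0 char='p'
After 2 (j): row=3 col=0 char='p'
After 3 (k): row=2 col=0 char='b'
After 4 (w): row=2 col=5 char='b'
After 5 (b): row=2 col=0 char='b'
After 6 (G): row=3 col=0 char='p'
After 7 ($): row=3 col=14 char='d'
After 8 ($): row=3 col=14 char='d'
After 9 (0): row=3 col=0 char='p'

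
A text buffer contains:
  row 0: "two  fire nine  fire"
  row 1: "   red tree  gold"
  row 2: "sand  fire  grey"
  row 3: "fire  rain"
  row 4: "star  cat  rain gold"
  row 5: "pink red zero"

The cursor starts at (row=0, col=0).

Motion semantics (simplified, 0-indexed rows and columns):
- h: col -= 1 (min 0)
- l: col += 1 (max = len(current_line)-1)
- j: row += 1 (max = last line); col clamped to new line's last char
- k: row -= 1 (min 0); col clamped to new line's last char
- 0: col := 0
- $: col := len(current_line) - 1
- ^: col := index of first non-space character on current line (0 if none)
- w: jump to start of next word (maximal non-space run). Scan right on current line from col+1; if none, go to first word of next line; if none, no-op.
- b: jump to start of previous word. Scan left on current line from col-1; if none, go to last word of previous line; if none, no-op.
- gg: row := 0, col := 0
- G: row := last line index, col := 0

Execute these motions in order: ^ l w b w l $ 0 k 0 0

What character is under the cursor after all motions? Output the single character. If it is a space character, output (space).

Answer: t

Derivation:
After 1 (^): row=0 col=0 char='t'
After 2 (l): row=0 col=1 char='w'
After 3 (w): row=0 col=5 char='f'
After 4 (b): row=0 col=0 char='t'
After 5 (w): row=0 col=5 char='f'
After 6 (l): row=0 col=6 char='i'
After 7 ($): row=0 col=19 char='e'
After 8 (0): row=0 col=0 char='t'
After 9 (k): row=0 col=0 char='t'
After 10 (0): row=0 col=0 char='t'
After 11 (0): row=0 col=0 char='t'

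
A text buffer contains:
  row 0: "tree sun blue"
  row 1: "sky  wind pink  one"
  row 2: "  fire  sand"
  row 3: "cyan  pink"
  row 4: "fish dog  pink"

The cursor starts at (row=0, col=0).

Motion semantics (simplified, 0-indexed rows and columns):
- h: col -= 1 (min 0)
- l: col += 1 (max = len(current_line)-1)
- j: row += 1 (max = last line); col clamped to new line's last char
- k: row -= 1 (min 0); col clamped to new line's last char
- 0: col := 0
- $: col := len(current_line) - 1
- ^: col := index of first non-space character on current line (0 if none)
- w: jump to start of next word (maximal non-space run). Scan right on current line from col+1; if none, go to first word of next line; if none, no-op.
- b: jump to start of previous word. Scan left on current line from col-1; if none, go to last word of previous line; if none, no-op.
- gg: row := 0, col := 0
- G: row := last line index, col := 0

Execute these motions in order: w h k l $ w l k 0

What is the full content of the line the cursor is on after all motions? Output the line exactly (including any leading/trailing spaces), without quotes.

Answer: tree sun blue

Derivation:
After 1 (w): row=0 col=5 char='s'
After 2 (h): row=0 col=4 char='_'
After 3 (k): row=0 col=4 char='_'
After 4 (l): row=0 col=5 char='s'
After 5 ($): row=0 col=12 char='e'
After 6 (w): row=1 col=0 char='s'
After 7 (l): row=1 col=1 char='k'
After 8 (k): row=0 col=1 char='r'
After 9 (0): row=0 col=0 char='t'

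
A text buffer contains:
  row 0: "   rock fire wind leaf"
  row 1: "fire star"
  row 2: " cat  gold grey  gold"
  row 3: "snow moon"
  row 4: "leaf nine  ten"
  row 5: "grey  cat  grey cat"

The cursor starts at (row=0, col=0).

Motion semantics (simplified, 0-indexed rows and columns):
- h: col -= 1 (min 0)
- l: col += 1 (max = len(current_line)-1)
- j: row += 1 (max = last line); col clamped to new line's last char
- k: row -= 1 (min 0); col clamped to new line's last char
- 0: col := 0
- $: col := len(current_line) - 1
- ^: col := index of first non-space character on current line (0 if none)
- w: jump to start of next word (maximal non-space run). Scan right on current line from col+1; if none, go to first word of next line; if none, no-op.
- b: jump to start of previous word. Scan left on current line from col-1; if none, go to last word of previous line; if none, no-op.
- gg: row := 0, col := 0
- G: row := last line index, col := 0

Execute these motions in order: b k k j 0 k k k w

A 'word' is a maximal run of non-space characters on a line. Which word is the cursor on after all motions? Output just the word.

After 1 (b): row=0 col=0 char='_'
After 2 (k): row=0 col=0 char='_'
After 3 (k): row=0 col=0 char='_'
After 4 (j): row=1 col=0 char='f'
After 5 (0): row=1 col=0 char='f'
After 6 (k): row=0 col=0 char='_'
After 7 (k): row=0 col=0 char='_'
After 8 (k): row=0 col=0 char='_'
After 9 (w): row=0 col=3 char='r'

Answer: rock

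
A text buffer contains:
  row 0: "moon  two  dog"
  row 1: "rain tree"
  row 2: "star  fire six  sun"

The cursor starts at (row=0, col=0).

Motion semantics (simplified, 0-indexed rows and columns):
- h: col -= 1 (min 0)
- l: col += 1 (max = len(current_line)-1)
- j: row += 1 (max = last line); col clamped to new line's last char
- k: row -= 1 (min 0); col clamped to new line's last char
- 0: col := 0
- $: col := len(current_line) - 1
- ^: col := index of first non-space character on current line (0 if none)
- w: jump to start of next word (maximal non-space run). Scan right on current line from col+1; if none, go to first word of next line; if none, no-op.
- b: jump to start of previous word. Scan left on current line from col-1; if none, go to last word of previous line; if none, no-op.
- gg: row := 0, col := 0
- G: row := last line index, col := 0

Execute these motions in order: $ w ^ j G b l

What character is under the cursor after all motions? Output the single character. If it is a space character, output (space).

Answer: r

Derivation:
After 1 ($): row=0 col=13 char='g'
After 2 (w): row=1 col=0 char='r'
After 3 (^): row=1 col=0 char='r'
After 4 (j): row=2 col=0 char='s'
After 5 (G): row=2 col=0 char='s'
After 6 (b): row=1 col=5 char='t'
After 7 (l): row=1 col=6 char='r'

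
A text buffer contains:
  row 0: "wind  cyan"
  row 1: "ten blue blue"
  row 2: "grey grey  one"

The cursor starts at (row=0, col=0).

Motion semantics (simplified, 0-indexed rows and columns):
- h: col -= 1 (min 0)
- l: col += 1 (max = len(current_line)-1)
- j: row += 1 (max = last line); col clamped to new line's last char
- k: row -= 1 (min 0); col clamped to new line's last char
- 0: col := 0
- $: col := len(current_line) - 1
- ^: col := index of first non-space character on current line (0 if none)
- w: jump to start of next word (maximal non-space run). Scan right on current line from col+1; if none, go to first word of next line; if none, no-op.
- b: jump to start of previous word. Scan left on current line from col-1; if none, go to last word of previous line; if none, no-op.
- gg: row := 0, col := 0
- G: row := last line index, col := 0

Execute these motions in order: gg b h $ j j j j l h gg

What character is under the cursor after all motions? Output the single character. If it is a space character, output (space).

After 1 (gg): row=0 col=0 char='w'
After 2 (b): row=0 col=0 char='w'
After 3 (h): row=0 col=0 char='w'
After 4 ($): row=0 col=9 char='n'
After 5 (j): row=1 col=9 char='b'
After 6 (j): row=2 col=9 char='_'
After 7 (j): row=2 col=9 char='_'
After 8 (j): row=2 col=9 char='_'
After 9 (l): row=2 col=10 char='_'
After 10 (h): row=2 col=9 char='_'
After 11 (gg): row=0 col=0 char='w'

Answer: w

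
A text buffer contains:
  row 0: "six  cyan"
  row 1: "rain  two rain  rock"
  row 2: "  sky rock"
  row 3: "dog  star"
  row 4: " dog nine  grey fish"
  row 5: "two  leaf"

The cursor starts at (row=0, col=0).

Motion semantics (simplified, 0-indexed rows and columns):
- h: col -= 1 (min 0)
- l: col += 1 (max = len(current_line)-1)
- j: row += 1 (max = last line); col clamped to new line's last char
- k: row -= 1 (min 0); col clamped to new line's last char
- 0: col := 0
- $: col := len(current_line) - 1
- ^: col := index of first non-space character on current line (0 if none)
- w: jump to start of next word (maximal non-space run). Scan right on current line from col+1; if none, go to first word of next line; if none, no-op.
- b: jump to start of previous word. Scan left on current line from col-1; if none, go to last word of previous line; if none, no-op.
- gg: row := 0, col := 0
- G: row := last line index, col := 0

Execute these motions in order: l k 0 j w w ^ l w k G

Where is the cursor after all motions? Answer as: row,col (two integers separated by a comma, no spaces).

After 1 (l): row=0 col=1 char='i'
After 2 (k): row=0 col=1 char='i'
After 3 (0): row=0 col=0 char='s'
After 4 (j): row=1 col=0 char='r'
After 5 (w): row=1 col=6 char='t'
After 6 (w): row=1 col=10 char='r'
After 7 (^): row=1 col=0 char='r'
After 8 (l): row=1 col=1 char='a'
After 9 (w): row=1 col=6 char='t'
After 10 (k): row=0 col=6 char='y'
After 11 (G): row=5 col=0 char='t'

Answer: 5,0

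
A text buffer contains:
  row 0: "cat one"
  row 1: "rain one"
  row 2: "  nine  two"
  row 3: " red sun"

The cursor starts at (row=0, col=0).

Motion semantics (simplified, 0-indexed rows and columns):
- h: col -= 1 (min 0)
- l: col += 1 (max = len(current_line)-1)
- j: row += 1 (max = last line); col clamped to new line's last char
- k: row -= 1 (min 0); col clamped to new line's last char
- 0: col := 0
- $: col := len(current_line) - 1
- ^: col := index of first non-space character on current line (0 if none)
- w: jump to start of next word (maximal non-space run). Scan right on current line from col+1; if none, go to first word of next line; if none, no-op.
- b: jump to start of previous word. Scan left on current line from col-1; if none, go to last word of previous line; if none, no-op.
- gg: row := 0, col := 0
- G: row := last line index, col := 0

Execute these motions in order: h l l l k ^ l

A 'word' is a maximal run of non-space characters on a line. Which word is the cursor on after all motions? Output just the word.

Answer: cat

Derivation:
After 1 (h): row=0 col=0 char='c'
After 2 (l): row=0 col=1 char='a'
After 3 (l): row=0 col=2 char='t'
After 4 (l): row=0 col=3 char='_'
After 5 (k): row=0 col=3 char='_'
After 6 (^): row=0 col=0 char='c'
After 7 (l): row=0 col=1 char='a'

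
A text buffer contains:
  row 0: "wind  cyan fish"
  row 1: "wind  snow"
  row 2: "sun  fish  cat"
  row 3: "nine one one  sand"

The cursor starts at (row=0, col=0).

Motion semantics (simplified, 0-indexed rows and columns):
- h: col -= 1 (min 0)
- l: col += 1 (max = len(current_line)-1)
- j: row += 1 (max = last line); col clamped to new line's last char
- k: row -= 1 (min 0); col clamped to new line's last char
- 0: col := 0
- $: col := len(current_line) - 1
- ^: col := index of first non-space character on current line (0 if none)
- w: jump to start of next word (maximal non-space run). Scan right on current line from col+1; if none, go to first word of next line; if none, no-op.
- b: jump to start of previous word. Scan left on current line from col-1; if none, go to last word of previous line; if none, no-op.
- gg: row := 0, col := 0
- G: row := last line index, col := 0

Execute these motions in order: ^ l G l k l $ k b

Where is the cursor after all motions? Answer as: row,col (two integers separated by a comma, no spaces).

After 1 (^): row=0 col=0 char='w'
After 2 (l): row=0 col=1 char='i'
After 3 (G): row=3 col=0 char='n'
After 4 (l): row=3 col=1 char='i'
After 5 (k): row=2 col=1 char='u'
After 6 (l): row=2 col=2 char='n'
After 7 ($): row=2 col=13 char='t'
After 8 (k): row=1 col=9 char='w'
After 9 (b): row=1 col=6 char='s'

Answer: 1,6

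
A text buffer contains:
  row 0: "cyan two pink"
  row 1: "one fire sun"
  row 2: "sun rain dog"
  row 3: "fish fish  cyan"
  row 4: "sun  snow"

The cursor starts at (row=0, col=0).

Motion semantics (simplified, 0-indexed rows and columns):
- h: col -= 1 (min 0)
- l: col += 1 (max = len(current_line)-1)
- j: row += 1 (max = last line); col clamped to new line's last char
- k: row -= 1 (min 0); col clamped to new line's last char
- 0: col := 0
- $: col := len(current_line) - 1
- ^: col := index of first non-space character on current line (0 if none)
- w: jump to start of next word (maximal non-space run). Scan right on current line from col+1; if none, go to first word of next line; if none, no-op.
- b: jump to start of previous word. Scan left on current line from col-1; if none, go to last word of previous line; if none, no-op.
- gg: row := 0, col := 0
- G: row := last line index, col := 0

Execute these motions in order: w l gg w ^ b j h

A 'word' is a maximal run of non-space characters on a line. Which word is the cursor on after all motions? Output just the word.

After 1 (w): row=0 col=5 char='t'
After 2 (l): row=0 col=6 char='w'
After 3 (gg): row=0 col=0 char='c'
After 4 (w): row=0 col=5 char='t'
After 5 (^): row=0 col=0 char='c'
After 6 (b): row=0 col=0 char='c'
After 7 (j): row=1 col=0 char='o'
After 8 (h): row=1 col=0 char='o'

Answer: one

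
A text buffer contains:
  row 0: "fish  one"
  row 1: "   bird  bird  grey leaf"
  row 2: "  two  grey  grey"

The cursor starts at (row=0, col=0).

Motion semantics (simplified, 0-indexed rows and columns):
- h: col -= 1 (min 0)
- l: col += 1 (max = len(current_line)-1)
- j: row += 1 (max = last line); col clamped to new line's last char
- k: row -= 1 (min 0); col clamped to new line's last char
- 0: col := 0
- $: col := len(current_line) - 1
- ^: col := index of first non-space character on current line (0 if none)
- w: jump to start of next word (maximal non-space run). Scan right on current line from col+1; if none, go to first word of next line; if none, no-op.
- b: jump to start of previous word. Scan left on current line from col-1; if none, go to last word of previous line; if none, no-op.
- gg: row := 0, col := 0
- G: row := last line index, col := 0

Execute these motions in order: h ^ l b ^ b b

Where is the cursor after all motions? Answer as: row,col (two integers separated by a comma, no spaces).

Answer: 0,0

Derivation:
After 1 (h): row=0 col=0 char='f'
After 2 (^): row=0 col=0 char='f'
After 3 (l): row=0 col=1 char='i'
After 4 (b): row=0 col=0 char='f'
After 5 (^): row=0 col=0 char='f'
After 6 (b): row=0 col=0 char='f'
After 7 (b): row=0 col=0 char='f'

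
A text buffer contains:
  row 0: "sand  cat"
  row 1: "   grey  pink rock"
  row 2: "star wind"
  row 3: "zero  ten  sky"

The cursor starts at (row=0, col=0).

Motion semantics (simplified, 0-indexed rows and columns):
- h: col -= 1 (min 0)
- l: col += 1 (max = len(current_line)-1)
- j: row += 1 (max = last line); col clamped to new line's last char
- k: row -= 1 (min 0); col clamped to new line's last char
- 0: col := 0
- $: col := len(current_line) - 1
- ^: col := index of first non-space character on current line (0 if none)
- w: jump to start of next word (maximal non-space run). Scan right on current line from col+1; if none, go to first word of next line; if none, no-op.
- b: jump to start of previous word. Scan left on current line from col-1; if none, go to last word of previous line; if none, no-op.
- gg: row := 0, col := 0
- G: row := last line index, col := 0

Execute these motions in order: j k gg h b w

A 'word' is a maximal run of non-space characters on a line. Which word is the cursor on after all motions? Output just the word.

After 1 (j): row=1 col=0 char='_'
After 2 (k): row=0 col=0 char='s'
After 3 (gg): row=0 col=0 char='s'
After 4 (h): row=0 col=0 char='s'
After 5 (b): row=0 col=0 char='s'
After 6 (w): row=0 col=6 char='c'

Answer: cat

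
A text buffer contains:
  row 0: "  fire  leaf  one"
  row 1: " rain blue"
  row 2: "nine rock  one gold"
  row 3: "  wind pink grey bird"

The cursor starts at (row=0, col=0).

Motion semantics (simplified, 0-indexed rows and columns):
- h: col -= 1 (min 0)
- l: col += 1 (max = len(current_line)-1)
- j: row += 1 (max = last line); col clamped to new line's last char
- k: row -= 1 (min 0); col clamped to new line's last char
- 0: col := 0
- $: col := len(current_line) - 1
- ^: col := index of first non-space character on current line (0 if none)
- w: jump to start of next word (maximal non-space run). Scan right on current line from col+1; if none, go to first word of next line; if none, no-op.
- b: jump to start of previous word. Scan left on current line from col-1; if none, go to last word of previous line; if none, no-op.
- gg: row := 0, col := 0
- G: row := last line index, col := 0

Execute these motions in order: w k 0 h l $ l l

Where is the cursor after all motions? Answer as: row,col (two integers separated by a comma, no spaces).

After 1 (w): row=0 col=2 char='f'
After 2 (k): row=0 col=2 char='f'
After 3 (0): row=0 col=0 char='_'
After 4 (h): row=0 col=0 char='_'
After 5 (l): row=0 col=1 char='_'
After 6 ($): row=0 col=16 char='e'
After 7 (l): row=0 col=16 char='e'
After 8 (l): row=0 col=16 char='e'

Answer: 0,16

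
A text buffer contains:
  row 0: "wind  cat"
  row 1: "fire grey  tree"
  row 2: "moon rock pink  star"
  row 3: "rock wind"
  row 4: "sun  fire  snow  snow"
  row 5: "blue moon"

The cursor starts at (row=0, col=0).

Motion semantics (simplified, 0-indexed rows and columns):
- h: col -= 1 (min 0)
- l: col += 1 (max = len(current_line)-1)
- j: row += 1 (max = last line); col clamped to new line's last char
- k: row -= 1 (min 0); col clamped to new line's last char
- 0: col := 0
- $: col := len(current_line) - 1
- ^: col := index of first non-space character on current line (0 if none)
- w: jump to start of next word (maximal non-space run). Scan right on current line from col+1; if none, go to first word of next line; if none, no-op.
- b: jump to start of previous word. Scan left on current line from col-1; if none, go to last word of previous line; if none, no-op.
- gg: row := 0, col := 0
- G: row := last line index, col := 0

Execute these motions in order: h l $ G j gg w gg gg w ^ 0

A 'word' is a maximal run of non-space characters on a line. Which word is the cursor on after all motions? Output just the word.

After 1 (h): row=0 col=0 char='w'
After 2 (l): row=0 col=1 char='i'
After 3 ($): row=0 col=8 char='t'
After 4 (G): row=5 col=0 char='b'
After 5 (j): row=5 col=0 char='b'
After 6 (gg): row=0 col=0 char='w'
After 7 (w): row=0 col=6 char='c'
After 8 (gg): row=0 col=0 char='w'
After 9 (gg): row=0 col=0 char='w'
After 10 (w): row=0 col=6 char='c'
After 11 (^): row=0 col=0 char='w'
After 12 (0): row=0 col=0 char='w'

Answer: wind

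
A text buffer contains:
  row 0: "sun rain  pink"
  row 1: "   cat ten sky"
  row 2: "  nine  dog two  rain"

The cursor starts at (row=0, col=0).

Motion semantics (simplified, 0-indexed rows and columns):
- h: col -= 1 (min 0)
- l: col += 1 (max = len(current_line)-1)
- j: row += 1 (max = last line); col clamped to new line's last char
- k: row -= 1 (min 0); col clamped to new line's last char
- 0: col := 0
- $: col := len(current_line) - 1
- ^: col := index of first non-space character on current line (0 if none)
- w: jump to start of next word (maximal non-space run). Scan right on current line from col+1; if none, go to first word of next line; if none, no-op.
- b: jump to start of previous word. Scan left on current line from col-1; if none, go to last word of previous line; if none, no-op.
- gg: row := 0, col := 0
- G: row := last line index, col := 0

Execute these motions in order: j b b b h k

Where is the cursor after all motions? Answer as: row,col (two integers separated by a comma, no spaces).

After 1 (j): row=1 col=0 char='_'
After 2 (b): row=0 col=10 char='p'
After 3 (b): row=0 col=4 char='r'
After 4 (b): row=0 col=0 char='s'
After 5 (h): row=0 col=0 char='s'
After 6 (k): row=0 col=0 char='s'

Answer: 0,0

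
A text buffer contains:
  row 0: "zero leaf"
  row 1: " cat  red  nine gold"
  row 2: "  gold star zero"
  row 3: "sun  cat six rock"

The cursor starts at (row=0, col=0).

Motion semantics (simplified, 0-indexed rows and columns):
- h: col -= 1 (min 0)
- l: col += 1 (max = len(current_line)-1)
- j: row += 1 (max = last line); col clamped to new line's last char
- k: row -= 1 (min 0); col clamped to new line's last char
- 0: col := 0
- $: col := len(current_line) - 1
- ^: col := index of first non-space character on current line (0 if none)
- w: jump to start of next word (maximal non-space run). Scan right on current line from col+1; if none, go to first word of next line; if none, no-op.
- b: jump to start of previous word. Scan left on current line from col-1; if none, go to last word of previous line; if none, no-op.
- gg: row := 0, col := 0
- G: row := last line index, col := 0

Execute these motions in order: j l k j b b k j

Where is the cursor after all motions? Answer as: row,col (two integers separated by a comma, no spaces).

After 1 (j): row=1 col=0 char='_'
After 2 (l): row=1 col=1 char='c'
After 3 (k): row=0 col=1 char='e'
After 4 (j): row=1 col=1 char='c'
After 5 (b): row=0 col=5 char='l'
After 6 (b): row=0 col=0 char='z'
After 7 (k): row=0 col=0 char='z'
After 8 (j): row=1 col=0 char='_'

Answer: 1,0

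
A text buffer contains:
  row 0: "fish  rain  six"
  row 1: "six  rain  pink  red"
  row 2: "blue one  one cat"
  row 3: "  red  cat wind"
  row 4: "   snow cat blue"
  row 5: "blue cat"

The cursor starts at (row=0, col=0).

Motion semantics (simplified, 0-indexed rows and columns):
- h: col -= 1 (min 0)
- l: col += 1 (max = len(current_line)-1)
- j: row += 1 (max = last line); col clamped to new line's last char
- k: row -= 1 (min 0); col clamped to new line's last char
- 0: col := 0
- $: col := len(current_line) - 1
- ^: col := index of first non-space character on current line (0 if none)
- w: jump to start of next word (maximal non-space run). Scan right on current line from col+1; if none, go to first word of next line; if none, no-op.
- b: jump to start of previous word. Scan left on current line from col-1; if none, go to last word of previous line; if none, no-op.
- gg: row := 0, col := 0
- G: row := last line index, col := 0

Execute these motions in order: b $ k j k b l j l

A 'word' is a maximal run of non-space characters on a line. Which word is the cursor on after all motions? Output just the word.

Answer: pink

Derivation:
After 1 (b): row=0 col=0 char='f'
After 2 ($): row=0 col=14 char='x'
After 3 (k): row=0 col=14 char='x'
After 4 (j): row=1 col=14 char='k'
After 5 (k): row=0 col=14 char='x'
After 6 (b): row=0 col=12 char='s'
After 7 (l): row=0 col=13 char='i'
After 8 (j): row=1 col=13 char='n'
After 9 (l): row=1 col=14 char='k'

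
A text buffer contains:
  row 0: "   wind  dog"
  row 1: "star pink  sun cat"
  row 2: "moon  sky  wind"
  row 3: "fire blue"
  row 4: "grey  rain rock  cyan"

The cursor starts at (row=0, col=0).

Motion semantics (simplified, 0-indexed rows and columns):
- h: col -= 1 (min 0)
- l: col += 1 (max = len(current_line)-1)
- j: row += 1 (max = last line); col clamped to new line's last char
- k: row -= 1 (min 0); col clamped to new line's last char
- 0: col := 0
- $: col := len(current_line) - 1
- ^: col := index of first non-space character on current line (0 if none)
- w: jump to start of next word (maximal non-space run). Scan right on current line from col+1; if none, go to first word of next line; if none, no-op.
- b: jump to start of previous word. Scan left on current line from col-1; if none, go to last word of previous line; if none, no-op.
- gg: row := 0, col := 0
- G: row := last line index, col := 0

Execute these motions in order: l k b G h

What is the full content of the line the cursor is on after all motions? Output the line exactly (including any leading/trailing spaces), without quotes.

Answer: grey  rain rock  cyan

Derivation:
After 1 (l): row=0 col=1 char='_'
After 2 (k): row=0 col=1 char='_'
After 3 (b): row=0 col=1 char='_'
After 4 (G): row=4 col=0 char='g'
After 5 (h): row=4 col=0 char='g'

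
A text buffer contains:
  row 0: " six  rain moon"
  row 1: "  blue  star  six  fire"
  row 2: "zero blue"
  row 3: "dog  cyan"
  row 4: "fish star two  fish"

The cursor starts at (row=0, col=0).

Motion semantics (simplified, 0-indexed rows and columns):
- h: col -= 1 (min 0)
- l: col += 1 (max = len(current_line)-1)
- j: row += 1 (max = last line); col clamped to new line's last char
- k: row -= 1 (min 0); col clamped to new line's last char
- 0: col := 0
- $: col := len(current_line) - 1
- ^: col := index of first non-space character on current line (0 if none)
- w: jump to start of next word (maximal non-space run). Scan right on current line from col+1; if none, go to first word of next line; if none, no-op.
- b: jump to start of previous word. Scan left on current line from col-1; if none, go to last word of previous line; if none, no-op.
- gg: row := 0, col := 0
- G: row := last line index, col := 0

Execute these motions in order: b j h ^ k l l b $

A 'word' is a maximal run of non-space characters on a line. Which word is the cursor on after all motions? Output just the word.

After 1 (b): row=0 col=0 char='_'
After 2 (j): row=1 col=0 char='_'
After 3 (h): row=1 col=0 char='_'
After 4 (^): row=1 col=2 char='b'
After 5 (k): row=0 col=2 char='i'
After 6 (l): row=0 col=3 char='x'
After 7 (l): row=0 col=4 char='_'
After 8 (b): row=0 col=1 char='s'
After 9 ($): row=0 col=14 char='n'

Answer: moon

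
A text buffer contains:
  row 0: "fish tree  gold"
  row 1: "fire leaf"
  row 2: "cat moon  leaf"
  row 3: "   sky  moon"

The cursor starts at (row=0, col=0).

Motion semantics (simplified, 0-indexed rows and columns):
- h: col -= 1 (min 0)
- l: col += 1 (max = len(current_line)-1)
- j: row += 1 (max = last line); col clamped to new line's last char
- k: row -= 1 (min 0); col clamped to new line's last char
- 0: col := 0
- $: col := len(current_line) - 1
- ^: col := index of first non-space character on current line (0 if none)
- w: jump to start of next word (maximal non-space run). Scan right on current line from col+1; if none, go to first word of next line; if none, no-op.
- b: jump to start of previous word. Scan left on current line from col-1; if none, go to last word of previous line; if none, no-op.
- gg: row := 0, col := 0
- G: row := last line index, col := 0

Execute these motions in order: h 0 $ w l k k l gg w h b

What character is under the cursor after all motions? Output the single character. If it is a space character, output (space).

After 1 (h): row=0 col=0 char='f'
After 2 (0): row=0 col=0 char='f'
After 3 ($): row=0 col=14 char='d'
After 4 (w): row=1 col=0 char='f'
After 5 (l): row=1 col=1 char='i'
After 6 (k): row=0 col=1 char='i'
After 7 (k): row=0 col=1 char='i'
After 8 (l): row=0 col=2 char='s'
After 9 (gg): row=0 col=0 char='f'
After 10 (w): row=0 col=5 char='t'
After 11 (h): row=0 col=4 char='_'
After 12 (b): row=0 col=0 char='f'

Answer: f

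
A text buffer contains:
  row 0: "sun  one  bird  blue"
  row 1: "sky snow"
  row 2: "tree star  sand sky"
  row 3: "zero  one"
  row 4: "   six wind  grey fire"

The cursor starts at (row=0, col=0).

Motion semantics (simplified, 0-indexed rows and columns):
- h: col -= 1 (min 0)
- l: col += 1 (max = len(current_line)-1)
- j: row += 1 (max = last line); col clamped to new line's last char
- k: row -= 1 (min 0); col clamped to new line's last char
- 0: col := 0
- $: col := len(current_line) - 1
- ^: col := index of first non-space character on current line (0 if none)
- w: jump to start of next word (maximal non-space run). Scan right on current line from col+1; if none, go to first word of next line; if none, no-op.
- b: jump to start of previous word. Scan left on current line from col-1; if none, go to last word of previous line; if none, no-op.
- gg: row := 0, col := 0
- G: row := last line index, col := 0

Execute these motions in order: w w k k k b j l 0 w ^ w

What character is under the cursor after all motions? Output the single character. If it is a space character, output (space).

Answer: s

Derivation:
After 1 (w): row=0 col=5 char='o'
After 2 (w): row=0 col=10 char='b'
After 3 (k): row=0 col=10 char='b'
After 4 (k): row=0 col=10 char='b'
After 5 (k): row=0 col=10 char='b'
After 6 (b): row=0 col=5 char='o'
After 7 (j): row=1 col=5 char='n'
After 8 (l): row=1 col=6 char='o'
After 9 (0): row=1 col=0 char='s'
After 10 (w): row=1 col=4 char='s'
After 11 (^): row=1 col=0 char='s'
After 12 (w): row=1 col=4 char='s'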